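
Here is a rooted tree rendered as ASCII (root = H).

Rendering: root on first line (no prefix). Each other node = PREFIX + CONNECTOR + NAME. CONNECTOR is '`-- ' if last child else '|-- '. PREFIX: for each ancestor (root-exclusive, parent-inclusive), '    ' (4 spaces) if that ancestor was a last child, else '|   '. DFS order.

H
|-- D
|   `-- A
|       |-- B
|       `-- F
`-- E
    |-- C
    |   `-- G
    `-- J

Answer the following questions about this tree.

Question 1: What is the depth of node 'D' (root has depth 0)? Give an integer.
Answer: 1

Derivation:
Path from root to D: H -> D
Depth = number of edges = 1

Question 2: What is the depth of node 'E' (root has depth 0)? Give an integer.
Path from root to E: H -> E
Depth = number of edges = 1

Answer: 1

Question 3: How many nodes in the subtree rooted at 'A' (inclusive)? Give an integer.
Subtree rooted at A contains: A, B, F
Count = 3

Answer: 3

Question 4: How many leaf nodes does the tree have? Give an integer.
Leaves (nodes with no children): B, F, G, J

Answer: 4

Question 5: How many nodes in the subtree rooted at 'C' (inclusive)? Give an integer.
Subtree rooted at C contains: C, G
Count = 2

Answer: 2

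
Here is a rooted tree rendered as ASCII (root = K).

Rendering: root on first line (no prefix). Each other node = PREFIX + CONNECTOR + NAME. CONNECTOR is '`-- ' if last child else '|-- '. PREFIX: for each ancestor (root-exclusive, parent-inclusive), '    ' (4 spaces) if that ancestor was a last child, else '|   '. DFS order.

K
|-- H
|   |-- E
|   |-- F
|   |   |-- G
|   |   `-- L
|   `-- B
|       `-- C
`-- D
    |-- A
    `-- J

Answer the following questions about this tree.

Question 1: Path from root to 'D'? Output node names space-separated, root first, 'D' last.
Walk down from root: K -> D

Answer: K D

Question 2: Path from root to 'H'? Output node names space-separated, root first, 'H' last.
Walk down from root: K -> H

Answer: K H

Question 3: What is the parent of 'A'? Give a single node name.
Scan adjacency: A appears as child of D

Answer: D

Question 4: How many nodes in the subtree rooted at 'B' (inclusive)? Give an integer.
Subtree rooted at B contains: B, C
Count = 2

Answer: 2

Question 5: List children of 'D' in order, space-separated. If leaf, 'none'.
Answer: A J

Derivation:
Node D's children (from adjacency): A, J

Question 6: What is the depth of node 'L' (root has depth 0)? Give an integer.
Path from root to L: K -> H -> F -> L
Depth = number of edges = 3

Answer: 3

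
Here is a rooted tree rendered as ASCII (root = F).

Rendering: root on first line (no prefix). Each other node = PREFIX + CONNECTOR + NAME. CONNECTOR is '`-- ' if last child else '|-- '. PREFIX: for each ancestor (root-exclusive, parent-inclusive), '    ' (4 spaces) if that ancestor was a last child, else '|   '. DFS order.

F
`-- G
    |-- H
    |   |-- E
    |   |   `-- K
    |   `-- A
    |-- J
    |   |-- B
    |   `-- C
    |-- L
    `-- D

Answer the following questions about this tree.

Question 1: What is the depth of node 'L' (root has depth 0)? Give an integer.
Path from root to L: F -> G -> L
Depth = number of edges = 2

Answer: 2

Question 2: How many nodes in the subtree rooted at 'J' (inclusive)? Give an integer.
Subtree rooted at J contains: B, C, J
Count = 3

Answer: 3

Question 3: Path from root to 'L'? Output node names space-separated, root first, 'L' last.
Walk down from root: F -> G -> L

Answer: F G L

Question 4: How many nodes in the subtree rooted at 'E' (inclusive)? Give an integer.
Answer: 2

Derivation:
Subtree rooted at E contains: E, K
Count = 2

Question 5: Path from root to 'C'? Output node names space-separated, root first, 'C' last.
Answer: F G J C

Derivation:
Walk down from root: F -> G -> J -> C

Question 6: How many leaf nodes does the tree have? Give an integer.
Leaves (nodes with no children): A, B, C, D, K, L

Answer: 6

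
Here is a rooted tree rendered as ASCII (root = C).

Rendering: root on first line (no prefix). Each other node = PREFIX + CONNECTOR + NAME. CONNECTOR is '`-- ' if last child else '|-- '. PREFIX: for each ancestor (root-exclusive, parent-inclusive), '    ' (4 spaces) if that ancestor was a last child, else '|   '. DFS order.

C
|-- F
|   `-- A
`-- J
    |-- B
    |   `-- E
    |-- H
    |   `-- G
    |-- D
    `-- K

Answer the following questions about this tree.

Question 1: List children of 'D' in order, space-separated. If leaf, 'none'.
Node D's children (from adjacency): (leaf)

Answer: none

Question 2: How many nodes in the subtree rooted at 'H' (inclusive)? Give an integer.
Answer: 2

Derivation:
Subtree rooted at H contains: G, H
Count = 2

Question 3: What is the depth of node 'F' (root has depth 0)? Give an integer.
Path from root to F: C -> F
Depth = number of edges = 1

Answer: 1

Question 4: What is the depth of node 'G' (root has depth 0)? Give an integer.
Path from root to G: C -> J -> H -> G
Depth = number of edges = 3

Answer: 3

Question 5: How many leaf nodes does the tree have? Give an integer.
Answer: 5

Derivation:
Leaves (nodes with no children): A, D, E, G, K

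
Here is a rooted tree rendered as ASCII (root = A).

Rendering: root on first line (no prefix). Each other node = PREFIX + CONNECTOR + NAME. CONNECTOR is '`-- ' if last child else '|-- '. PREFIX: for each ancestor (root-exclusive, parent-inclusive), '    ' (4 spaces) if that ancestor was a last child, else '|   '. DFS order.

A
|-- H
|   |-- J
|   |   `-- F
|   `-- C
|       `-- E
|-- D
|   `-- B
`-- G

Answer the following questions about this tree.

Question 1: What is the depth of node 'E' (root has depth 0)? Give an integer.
Answer: 3

Derivation:
Path from root to E: A -> H -> C -> E
Depth = number of edges = 3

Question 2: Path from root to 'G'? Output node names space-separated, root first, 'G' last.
Walk down from root: A -> G

Answer: A G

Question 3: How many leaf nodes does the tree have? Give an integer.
Leaves (nodes with no children): B, E, F, G

Answer: 4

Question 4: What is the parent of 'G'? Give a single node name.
Scan adjacency: G appears as child of A

Answer: A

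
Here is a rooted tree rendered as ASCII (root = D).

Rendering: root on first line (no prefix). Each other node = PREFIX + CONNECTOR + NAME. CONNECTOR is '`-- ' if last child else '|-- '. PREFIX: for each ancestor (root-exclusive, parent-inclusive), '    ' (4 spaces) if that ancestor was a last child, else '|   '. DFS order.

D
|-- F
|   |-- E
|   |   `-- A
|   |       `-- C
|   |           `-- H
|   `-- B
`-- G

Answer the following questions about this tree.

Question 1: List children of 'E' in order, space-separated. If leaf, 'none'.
Node E's children (from adjacency): A

Answer: A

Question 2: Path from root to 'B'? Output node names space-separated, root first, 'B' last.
Walk down from root: D -> F -> B

Answer: D F B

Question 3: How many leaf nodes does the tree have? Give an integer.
Answer: 3

Derivation:
Leaves (nodes with no children): B, G, H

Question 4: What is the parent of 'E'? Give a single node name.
Answer: F

Derivation:
Scan adjacency: E appears as child of F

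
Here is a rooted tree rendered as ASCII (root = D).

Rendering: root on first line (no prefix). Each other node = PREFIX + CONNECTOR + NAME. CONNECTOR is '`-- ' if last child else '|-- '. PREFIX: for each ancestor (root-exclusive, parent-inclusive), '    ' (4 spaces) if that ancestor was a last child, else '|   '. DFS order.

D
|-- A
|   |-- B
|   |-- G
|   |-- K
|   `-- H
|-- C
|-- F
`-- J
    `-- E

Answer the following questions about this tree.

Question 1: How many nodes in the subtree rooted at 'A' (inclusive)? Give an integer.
Answer: 5

Derivation:
Subtree rooted at A contains: A, B, G, H, K
Count = 5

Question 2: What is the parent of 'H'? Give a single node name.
Scan adjacency: H appears as child of A

Answer: A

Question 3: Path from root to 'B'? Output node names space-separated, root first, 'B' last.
Answer: D A B

Derivation:
Walk down from root: D -> A -> B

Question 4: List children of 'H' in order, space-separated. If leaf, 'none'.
Node H's children (from adjacency): (leaf)

Answer: none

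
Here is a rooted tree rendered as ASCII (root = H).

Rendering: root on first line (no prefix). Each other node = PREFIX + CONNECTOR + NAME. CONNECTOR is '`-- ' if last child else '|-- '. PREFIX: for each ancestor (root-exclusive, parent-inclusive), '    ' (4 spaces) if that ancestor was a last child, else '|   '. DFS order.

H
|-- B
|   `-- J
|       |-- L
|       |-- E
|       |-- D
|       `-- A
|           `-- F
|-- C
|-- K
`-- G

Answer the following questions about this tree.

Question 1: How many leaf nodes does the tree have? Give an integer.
Answer: 7

Derivation:
Leaves (nodes with no children): C, D, E, F, G, K, L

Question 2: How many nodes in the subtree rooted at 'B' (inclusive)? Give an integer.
Answer: 7

Derivation:
Subtree rooted at B contains: A, B, D, E, F, J, L
Count = 7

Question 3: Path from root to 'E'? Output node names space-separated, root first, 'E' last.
Answer: H B J E

Derivation:
Walk down from root: H -> B -> J -> E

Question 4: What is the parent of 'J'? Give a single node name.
Scan adjacency: J appears as child of B

Answer: B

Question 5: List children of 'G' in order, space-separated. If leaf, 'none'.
Node G's children (from adjacency): (leaf)

Answer: none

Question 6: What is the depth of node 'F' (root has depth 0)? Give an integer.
Path from root to F: H -> B -> J -> A -> F
Depth = number of edges = 4

Answer: 4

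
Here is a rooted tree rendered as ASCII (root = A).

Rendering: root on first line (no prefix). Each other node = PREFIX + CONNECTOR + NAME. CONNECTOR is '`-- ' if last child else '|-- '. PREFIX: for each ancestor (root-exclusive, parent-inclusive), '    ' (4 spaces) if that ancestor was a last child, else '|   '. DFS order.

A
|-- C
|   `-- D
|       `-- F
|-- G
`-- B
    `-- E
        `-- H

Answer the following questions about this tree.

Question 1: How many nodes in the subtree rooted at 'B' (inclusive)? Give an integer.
Subtree rooted at B contains: B, E, H
Count = 3

Answer: 3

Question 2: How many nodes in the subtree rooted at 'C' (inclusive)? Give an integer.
Subtree rooted at C contains: C, D, F
Count = 3

Answer: 3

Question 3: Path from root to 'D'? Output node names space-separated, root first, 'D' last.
Walk down from root: A -> C -> D

Answer: A C D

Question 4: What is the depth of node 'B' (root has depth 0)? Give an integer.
Answer: 1

Derivation:
Path from root to B: A -> B
Depth = number of edges = 1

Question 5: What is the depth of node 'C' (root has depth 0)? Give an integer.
Path from root to C: A -> C
Depth = number of edges = 1

Answer: 1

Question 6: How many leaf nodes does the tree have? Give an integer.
Leaves (nodes with no children): F, G, H

Answer: 3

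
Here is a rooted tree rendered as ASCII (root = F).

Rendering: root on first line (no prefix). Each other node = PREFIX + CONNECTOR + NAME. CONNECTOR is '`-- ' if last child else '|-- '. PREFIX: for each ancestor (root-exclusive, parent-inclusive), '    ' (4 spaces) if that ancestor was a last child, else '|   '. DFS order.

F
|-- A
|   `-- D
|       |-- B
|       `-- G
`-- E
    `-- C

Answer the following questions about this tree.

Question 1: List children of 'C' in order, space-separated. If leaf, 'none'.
Node C's children (from adjacency): (leaf)

Answer: none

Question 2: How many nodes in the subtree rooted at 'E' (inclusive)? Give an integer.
Answer: 2

Derivation:
Subtree rooted at E contains: C, E
Count = 2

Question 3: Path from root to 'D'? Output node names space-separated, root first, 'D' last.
Answer: F A D

Derivation:
Walk down from root: F -> A -> D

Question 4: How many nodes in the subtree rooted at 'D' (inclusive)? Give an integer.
Subtree rooted at D contains: B, D, G
Count = 3

Answer: 3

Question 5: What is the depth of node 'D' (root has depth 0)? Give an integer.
Answer: 2

Derivation:
Path from root to D: F -> A -> D
Depth = number of edges = 2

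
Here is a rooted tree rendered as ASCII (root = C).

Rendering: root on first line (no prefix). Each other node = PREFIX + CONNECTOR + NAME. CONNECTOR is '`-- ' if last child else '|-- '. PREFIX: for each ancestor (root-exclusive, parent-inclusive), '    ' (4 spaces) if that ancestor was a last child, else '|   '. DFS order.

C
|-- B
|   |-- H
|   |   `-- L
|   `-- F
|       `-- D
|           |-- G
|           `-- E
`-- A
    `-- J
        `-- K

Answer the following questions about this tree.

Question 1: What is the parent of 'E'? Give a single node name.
Scan adjacency: E appears as child of D

Answer: D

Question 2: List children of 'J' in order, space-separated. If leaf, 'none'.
Node J's children (from adjacency): K

Answer: K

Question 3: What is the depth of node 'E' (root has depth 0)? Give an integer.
Answer: 4

Derivation:
Path from root to E: C -> B -> F -> D -> E
Depth = number of edges = 4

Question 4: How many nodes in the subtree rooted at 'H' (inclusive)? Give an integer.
Answer: 2

Derivation:
Subtree rooted at H contains: H, L
Count = 2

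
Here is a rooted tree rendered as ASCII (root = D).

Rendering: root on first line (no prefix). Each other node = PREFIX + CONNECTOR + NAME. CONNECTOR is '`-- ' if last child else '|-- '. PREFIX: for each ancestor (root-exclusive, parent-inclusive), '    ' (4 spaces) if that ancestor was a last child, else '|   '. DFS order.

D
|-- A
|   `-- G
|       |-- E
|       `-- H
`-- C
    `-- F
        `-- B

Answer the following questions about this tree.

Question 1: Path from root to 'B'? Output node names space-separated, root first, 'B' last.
Answer: D C F B

Derivation:
Walk down from root: D -> C -> F -> B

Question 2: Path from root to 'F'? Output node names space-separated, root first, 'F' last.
Walk down from root: D -> C -> F

Answer: D C F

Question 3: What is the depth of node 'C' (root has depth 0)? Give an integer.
Path from root to C: D -> C
Depth = number of edges = 1

Answer: 1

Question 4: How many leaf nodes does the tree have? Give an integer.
Answer: 3

Derivation:
Leaves (nodes with no children): B, E, H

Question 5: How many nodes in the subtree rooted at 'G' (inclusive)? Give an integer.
Subtree rooted at G contains: E, G, H
Count = 3

Answer: 3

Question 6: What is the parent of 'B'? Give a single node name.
Answer: F

Derivation:
Scan adjacency: B appears as child of F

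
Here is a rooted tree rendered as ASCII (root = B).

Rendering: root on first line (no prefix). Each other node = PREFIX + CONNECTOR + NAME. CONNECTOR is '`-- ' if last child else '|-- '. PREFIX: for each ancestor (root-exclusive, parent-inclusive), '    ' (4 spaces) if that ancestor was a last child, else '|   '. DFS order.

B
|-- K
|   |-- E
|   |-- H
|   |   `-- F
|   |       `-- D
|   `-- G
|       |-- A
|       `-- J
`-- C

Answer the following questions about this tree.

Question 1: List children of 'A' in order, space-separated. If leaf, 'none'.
Answer: none

Derivation:
Node A's children (from adjacency): (leaf)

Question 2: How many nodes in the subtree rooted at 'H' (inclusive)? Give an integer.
Answer: 3

Derivation:
Subtree rooted at H contains: D, F, H
Count = 3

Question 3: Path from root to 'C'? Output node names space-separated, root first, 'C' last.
Answer: B C

Derivation:
Walk down from root: B -> C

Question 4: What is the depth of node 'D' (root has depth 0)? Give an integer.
Answer: 4

Derivation:
Path from root to D: B -> K -> H -> F -> D
Depth = number of edges = 4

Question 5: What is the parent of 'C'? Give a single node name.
Scan adjacency: C appears as child of B

Answer: B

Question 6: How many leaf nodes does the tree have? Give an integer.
Leaves (nodes with no children): A, C, D, E, J

Answer: 5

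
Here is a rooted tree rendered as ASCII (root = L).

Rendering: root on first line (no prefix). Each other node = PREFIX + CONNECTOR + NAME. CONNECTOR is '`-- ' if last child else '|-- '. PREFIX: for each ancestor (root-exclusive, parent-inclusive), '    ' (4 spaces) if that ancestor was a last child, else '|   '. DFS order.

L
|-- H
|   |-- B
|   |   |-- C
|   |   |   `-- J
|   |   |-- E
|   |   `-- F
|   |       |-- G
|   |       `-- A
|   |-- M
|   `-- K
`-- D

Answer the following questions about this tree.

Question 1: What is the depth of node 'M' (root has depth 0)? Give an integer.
Answer: 2

Derivation:
Path from root to M: L -> H -> M
Depth = number of edges = 2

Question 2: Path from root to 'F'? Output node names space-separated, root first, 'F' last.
Walk down from root: L -> H -> B -> F

Answer: L H B F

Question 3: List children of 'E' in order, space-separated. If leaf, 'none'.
Node E's children (from adjacency): (leaf)

Answer: none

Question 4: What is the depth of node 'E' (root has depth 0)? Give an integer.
Answer: 3

Derivation:
Path from root to E: L -> H -> B -> E
Depth = number of edges = 3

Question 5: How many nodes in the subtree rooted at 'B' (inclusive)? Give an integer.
Answer: 7

Derivation:
Subtree rooted at B contains: A, B, C, E, F, G, J
Count = 7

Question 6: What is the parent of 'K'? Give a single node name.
Answer: H

Derivation:
Scan adjacency: K appears as child of H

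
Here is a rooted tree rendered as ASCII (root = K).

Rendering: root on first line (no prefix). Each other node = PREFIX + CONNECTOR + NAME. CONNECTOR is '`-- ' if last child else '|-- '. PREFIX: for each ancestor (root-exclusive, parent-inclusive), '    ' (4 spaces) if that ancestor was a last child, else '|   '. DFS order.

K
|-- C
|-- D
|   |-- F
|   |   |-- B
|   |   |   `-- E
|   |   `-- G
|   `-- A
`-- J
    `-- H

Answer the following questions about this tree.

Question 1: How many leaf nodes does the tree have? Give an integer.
Leaves (nodes with no children): A, C, E, G, H

Answer: 5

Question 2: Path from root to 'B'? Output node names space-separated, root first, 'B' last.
Answer: K D F B

Derivation:
Walk down from root: K -> D -> F -> B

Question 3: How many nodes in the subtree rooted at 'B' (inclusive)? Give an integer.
Answer: 2

Derivation:
Subtree rooted at B contains: B, E
Count = 2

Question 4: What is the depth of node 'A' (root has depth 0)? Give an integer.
Path from root to A: K -> D -> A
Depth = number of edges = 2

Answer: 2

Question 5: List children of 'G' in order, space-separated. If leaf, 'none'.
Answer: none

Derivation:
Node G's children (from adjacency): (leaf)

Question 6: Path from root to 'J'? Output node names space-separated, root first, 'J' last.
Walk down from root: K -> J

Answer: K J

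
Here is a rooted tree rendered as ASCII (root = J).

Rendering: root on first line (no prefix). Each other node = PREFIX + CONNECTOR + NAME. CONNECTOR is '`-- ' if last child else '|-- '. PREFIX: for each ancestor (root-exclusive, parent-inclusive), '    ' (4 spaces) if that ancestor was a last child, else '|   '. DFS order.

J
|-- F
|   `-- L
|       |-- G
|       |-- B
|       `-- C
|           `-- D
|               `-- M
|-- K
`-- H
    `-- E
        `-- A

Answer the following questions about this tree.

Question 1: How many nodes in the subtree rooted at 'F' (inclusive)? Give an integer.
Subtree rooted at F contains: B, C, D, F, G, L, M
Count = 7

Answer: 7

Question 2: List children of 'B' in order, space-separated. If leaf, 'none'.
Node B's children (from adjacency): (leaf)

Answer: none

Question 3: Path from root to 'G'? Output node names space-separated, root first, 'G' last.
Answer: J F L G

Derivation:
Walk down from root: J -> F -> L -> G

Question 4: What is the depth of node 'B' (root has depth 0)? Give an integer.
Answer: 3

Derivation:
Path from root to B: J -> F -> L -> B
Depth = number of edges = 3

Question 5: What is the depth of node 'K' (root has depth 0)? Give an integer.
Path from root to K: J -> K
Depth = number of edges = 1

Answer: 1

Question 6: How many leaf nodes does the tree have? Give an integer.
Leaves (nodes with no children): A, B, G, K, M

Answer: 5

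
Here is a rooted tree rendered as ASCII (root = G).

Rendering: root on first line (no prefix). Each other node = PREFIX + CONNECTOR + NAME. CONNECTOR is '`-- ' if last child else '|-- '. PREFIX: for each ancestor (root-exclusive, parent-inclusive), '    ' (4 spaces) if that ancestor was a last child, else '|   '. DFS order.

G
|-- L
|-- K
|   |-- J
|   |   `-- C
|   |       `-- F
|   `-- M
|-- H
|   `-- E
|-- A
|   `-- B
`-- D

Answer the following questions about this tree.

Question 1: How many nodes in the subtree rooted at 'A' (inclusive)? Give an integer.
Subtree rooted at A contains: A, B
Count = 2

Answer: 2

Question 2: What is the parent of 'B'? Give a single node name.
Scan adjacency: B appears as child of A

Answer: A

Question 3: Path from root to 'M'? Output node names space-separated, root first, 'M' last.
Answer: G K M

Derivation:
Walk down from root: G -> K -> M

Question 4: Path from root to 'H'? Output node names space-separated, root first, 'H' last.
Walk down from root: G -> H

Answer: G H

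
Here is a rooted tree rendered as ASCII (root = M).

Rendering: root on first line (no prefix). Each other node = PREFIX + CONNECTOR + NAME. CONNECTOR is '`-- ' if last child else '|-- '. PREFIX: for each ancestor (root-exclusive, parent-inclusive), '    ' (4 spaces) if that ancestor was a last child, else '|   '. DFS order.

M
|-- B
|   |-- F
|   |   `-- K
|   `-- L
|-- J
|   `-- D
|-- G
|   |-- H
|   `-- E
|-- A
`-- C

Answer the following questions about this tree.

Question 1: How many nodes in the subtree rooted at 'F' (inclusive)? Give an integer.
Subtree rooted at F contains: F, K
Count = 2

Answer: 2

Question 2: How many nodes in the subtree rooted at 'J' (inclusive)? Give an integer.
Subtree rooted at J contains: D, J
Count = 2

Answer: 2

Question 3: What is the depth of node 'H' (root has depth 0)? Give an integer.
Answer: 2

Derivation:
Path from root to H: M -> G -> H
Depth = number of edges = 2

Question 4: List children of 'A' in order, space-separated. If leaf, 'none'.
Answer: none

Derivation:
Node A's children (from adjacency): (leaf)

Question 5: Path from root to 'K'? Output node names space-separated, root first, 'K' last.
Answer: M B F K

Derivation:
Walk down from root: M -> B -> F -> K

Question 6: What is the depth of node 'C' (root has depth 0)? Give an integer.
Answer: 1

Derivation:
Path from root to C: M -> C
Depth = number of edges = 1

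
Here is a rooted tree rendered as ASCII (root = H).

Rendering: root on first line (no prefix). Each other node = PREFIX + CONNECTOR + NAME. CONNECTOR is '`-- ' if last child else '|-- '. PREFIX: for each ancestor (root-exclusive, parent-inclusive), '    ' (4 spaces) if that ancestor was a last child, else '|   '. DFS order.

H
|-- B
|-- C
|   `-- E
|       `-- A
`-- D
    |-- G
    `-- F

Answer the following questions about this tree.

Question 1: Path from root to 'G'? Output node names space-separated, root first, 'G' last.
Answer: H D G

Derivation:
Walk down from root: H -> D -> G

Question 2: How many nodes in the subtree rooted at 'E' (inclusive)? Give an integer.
Answer: 2

Derivation:
Subtree rooted at E contains: A, E
Count = 2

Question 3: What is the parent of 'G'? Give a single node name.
Answer: D

Derivation:
Scan adjacency: G appears as child of D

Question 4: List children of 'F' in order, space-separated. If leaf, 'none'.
Node F's children (from adjacency): (leaf)

Answer: none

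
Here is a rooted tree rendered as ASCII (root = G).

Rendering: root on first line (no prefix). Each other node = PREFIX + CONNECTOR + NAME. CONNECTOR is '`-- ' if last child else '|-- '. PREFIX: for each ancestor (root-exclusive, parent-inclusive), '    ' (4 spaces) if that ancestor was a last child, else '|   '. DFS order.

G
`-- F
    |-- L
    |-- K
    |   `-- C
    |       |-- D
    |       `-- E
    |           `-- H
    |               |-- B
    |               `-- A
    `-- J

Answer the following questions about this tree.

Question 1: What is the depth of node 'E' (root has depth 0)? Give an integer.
Answer: 4

Derivation:
Path from root to E: G -> F -> K -> C -> E
Depth = number of edges = 4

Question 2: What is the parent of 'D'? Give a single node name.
Scan adjacency: D appears as child of C

Answer: C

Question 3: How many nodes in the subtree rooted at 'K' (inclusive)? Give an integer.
Answer: 7

Derivation:
Subtree rooted at K contains: A, B, C, D, E, H, K
Count = 7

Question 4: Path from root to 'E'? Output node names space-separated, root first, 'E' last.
Answer: G F K C E

Derivation:
Walk down from root: G -> F -> K -> C -> E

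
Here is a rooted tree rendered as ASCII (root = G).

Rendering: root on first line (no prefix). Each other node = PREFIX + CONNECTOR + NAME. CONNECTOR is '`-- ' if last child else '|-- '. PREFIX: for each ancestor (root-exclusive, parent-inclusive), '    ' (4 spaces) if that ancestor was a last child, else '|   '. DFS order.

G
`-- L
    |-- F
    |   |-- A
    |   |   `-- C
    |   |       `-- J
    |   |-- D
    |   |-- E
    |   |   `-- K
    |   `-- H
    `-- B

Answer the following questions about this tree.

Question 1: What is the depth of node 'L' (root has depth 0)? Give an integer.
Path from root to L: G -> L
Depth = number of edges = 1

Answer: 1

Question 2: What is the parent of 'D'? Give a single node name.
Scan adjacency: D appears as child of F

Answer: F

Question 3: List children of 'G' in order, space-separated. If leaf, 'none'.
Node G's children (from adjacency): L

Answer: L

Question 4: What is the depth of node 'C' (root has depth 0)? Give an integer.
Answer: 4

Derivation:
Path from root to C: G -> L -> F -> A -> C
Depth = number of edges = 4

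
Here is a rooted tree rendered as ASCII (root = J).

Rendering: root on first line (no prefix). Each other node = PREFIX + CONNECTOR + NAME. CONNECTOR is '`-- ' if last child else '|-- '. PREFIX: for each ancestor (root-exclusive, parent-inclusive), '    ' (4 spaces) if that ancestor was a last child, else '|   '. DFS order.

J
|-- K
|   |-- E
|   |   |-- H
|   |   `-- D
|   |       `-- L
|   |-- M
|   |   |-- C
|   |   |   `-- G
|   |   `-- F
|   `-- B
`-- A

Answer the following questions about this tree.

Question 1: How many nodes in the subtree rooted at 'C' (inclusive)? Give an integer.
Answer: 2

Derivation:
Subtree rooted at C contains: C, G
Count = 2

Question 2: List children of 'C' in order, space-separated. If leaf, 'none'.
Answer: G

Derivation:
Node C's children (from adjacency): G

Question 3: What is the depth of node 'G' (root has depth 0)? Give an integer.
Answer: 4

Derivation:
Path from root to G: J -> K -> M -> C -> G
Depth = number of edges = 4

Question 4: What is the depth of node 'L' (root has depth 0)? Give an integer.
Path from root to L: J -> K -> E -> D -> L
Depth = number of edges = 4

Answer: 4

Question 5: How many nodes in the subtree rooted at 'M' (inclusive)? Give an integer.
Answer: 4

Derivation:
Subtree rooted at M contains: C, F, G, M
Count = 4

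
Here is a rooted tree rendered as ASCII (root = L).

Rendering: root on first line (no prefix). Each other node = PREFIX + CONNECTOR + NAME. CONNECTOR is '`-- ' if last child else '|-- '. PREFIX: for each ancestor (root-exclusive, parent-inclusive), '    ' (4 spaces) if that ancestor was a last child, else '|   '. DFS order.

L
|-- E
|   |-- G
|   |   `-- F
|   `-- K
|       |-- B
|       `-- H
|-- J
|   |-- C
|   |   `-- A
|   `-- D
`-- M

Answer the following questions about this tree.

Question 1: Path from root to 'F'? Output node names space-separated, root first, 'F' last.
Answer: L E G F

Derivation:
Walk down from root: L -> E -> G -> F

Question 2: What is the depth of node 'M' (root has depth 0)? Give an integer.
Answer: 1

Derivation:
Path from root to M: L -> M
Depth = number of edges = 1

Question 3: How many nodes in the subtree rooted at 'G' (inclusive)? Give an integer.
Answer: 2

Derivation:
Subtree rooted at G contains: F, G
Count = 2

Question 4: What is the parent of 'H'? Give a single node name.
Answer: K

Derivation:
Scan adjacency: H appears as child of K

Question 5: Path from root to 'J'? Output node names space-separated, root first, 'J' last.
Walk down from root: L -> J

Answer: L J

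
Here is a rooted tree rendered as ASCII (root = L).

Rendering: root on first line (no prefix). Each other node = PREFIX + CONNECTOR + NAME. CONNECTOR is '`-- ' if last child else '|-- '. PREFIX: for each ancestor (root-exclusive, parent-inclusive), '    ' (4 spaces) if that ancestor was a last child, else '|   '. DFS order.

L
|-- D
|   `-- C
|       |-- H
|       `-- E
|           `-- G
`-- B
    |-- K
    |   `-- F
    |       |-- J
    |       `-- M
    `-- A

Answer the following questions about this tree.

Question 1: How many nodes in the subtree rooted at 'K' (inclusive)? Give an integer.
Subtree rooted at K contains: F, J, K, M
Count = 4

Answer: 4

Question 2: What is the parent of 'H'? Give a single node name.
Scan adjacency: H appears as child of C

Answer: C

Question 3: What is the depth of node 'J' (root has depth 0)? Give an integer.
Answer: 4

Derivation:
Path from root to J: L -> B -> K -> F -> J
Depth = number of edges = 4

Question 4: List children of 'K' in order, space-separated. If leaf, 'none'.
Answer: F

Derivation:
Node K's children (from adjacency): F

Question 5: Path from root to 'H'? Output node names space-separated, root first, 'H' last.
Walk down from root: L -> D -> C -> H

Answer: L D C H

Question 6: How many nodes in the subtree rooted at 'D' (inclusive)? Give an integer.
Answer: 5

Derivation:
Subtree rooted at D contains: C, D, E, G, H
Count = 5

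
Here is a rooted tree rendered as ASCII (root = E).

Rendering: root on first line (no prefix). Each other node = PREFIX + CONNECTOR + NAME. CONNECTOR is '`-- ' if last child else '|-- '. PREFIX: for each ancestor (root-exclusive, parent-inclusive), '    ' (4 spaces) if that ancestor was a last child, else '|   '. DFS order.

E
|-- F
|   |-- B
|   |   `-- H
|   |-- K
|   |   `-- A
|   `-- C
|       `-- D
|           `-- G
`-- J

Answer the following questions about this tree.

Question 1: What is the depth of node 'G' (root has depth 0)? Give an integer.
Answer: 4

Derivation:
Path from root to G: E -> F -> C -> D -> G
Depth = number of edges = 4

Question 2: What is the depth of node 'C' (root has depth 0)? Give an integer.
Answer: 2

Derivation:
Path from root to C: E -> F -> C
Depth = number of edges = 2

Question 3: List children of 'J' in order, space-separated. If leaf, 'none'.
Answer: none

Derivation:
Node J's children (from adjacency): (leaf)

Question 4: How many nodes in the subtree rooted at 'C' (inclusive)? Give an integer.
Answer: 3

Derivation:
Subtree rooted at C contains: C, D, G
Count = 3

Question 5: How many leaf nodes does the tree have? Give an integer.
Answer: 4

Derivation:
Leaves (nodes with no children): A, G, H, J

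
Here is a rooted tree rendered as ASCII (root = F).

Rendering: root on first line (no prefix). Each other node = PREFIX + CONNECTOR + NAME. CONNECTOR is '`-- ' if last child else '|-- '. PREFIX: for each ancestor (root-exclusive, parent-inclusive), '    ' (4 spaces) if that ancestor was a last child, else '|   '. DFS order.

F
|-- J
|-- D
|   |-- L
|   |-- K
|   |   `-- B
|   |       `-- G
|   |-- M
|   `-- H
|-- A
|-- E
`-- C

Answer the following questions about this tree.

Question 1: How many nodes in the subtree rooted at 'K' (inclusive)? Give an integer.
Answer: 3

Derivation:
Subtree rooted at K contains: B, G, K
Count = 3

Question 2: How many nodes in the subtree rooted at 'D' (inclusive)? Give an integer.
Subtree rooted at D contains: B, D, G, H, K, L, M
Count = 7

Answer: 7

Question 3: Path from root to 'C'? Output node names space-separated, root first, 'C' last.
Walk down from root: F -> C

Answer: F C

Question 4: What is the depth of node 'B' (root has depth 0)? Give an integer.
Path from root to B: F -> D -> K -> B
Depth = number of edges = 3

Answer: 3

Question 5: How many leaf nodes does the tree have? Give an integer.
Answer: 8

Derivation:
Leaves (nodes with no children): A, C, E, G, H, J, L, M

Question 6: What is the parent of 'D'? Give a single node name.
Scan adjacency: D appears as child of F

Answer: F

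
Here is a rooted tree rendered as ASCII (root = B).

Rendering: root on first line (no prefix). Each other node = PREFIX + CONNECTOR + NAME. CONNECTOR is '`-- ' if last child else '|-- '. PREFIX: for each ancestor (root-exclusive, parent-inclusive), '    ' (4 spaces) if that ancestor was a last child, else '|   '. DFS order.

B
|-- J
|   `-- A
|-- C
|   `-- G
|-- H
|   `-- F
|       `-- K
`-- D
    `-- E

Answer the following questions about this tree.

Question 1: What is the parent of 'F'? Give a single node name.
Answer: H

Derivation:
Scan adjacency: F appears as child of H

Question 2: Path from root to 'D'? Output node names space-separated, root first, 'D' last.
Answer: B D

Derivation:
Walk down from root: B -> D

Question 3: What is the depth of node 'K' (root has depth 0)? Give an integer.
Path from root to K: B -> H -> F -> K
Depth = number of edges = 3

Answer: 3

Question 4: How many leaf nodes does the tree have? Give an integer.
Leaves (nodes with no children): A, E, G, K

Answer: 4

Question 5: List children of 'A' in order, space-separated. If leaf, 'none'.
Answer: none

Derivation:
Node A's children (from adjacency): (leaf)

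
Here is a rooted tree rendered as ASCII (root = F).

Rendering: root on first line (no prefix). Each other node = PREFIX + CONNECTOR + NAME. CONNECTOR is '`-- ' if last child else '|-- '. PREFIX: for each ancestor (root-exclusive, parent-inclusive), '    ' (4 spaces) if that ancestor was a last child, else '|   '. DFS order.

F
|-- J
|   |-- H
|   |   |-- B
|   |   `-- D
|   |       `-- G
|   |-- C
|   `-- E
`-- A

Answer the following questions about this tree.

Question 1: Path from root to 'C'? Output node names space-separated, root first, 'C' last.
Answer: F J C

Derivation:
Walk down from root: F -> J -> C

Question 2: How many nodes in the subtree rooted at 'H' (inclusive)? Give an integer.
Subtree rooted at H contains: B, D, G, H
Count = 4

Answer: 4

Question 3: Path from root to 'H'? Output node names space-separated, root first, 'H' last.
Answer: F J H

Derivation:
Walk down from root: F -> J -> H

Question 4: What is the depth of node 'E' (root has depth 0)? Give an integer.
Answer: 2

Derivation:
Path from root to E: F -> J -> E
Depth = number of edges = 2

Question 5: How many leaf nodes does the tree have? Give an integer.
Leaves (nodes with no children): A, B, C, E, G

Answer: 5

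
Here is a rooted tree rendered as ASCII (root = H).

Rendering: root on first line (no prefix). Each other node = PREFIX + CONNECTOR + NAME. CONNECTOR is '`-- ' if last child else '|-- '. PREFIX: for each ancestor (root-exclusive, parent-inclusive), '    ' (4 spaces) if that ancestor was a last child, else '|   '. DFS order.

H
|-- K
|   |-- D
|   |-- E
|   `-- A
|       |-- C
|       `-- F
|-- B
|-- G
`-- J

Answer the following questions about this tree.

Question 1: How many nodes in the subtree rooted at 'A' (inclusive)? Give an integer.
Subtree rooted at A contains: A, C, F
Count = 3

Answer: 3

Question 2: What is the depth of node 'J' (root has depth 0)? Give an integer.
Path from root to J: H -> J
Depth = number of edges = 1

Answer: 1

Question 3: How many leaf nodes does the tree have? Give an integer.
Answer: 7

Derivation:
Leaves (nodes with no children): B, C, D, E, F, G, J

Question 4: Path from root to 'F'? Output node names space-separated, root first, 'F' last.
Answer: H K A F

Derivation:
Walk down from root: H -> K -> A -> F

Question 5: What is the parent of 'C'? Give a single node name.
Answer: A

Derivation:
Scan adjacency: C appears as child of A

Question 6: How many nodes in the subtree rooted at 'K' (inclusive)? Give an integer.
Answer: 6

Derivation:
Subtree rooted at K contains: A, C, D, E, F, K
Count = 6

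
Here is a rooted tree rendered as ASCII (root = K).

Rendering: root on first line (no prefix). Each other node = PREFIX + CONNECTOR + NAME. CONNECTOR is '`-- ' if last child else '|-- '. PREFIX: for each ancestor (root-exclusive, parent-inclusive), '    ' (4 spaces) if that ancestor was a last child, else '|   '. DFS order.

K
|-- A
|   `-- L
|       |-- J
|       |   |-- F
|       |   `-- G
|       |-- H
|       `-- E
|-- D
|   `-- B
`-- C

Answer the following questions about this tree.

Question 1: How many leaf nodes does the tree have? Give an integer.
Leaves (nodes with no children): B, C, E, F, G, H

Answer: 6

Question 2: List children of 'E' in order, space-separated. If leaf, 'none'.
Answer: none

Derivation:
Node E's children (from adjacency): (leaf)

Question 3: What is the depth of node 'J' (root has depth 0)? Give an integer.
Path from root to J: K -> A -> L -> J
Depth = number of edges = 3

Answer: 3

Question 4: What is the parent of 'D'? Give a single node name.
Answer: K

Derivation:
Scan adjacency: D appears as child of K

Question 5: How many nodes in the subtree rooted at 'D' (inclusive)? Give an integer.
Answer: 2

Derivation:
Subtree rooted at D contains: B, D
Count = 2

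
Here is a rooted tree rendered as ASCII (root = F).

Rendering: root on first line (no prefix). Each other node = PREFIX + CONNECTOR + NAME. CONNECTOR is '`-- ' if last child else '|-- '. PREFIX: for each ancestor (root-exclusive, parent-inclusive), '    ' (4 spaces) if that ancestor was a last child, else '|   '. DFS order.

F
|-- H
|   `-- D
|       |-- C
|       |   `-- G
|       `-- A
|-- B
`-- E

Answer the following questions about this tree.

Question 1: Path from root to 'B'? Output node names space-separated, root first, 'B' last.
Walk down from root: F -> B

Answer: F B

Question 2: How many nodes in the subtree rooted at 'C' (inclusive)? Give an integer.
Answer: 2

Derivation:
Subtree rooted at C contains: C, G
Count = 2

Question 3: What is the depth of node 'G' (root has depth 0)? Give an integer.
Path from root to G: F -> H -> D -> C -> G
Depth = number of edges = 4

Answer: 4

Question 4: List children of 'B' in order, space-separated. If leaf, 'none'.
Answer: none

Derivation:
Node B's children (from adjacency): (leaf)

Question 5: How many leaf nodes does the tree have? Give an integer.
Answer: 4

Derivation:
Leaves (nodes with no children): A, B, E, G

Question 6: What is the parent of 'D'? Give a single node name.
Answer: H

Derivation:
Scan adjacency: D appears as child of H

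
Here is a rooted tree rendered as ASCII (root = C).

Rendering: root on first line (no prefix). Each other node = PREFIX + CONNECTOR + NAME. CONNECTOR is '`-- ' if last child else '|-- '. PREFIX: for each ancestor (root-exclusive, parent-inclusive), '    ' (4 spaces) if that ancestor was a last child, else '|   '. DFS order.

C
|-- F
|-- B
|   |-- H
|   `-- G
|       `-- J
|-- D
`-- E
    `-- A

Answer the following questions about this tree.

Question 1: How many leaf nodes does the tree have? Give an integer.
Leaves (nodes with no children): A, D, F, H, J

Answer: 5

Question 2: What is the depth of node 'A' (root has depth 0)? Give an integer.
Answer: 2

Derivation:
Path from root to A: C -> E -> A
Depth = number of edges = 2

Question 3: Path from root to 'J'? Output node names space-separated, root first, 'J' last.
Answer: C B G J

Derivation:
Walk down from root: C -> B -> G -> J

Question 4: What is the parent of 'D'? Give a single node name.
Scan adjacency: D appears as child of C

Answer: C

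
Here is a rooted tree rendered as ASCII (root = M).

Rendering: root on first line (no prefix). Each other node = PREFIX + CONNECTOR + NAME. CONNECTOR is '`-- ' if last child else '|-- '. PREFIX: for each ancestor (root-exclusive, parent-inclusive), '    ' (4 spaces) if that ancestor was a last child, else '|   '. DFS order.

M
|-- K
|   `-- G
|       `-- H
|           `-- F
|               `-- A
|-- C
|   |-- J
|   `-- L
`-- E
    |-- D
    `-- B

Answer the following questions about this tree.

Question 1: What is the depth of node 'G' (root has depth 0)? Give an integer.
Path from root to G: M -> K -> G
Depth = number of edges = 2

Answer: 2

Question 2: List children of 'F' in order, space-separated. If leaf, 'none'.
Node F's children (from adjacency): A

Answer: A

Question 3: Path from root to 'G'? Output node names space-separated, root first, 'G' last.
Walk down from root: M -> K -> G

Answer: M K G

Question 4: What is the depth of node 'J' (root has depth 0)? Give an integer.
Path from root to J: M -> C -> J
Depth = number of edges = 2

Answer: 2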